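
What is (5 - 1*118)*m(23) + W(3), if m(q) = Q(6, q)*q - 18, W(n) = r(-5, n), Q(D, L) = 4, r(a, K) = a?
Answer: -8367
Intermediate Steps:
W(n) = -5
m(q) = -18 + 4*q (m(q) = 4*q - 18 = -18 + 4*q)
(5 - 1*118)*m(23) + W(3) = (5 - 1*118)*(-18 + 4*23) - 5 = (5 - 118)*(-18 + 92) - 5 = -113*74 - 5 = -8362 - 5 = -8367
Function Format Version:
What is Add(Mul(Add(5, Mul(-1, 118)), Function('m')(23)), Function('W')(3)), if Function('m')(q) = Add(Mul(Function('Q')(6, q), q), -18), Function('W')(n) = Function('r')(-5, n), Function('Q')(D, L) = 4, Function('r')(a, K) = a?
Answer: -8367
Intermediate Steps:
Function('W')(n) = -5
Function('m')(q) = Add(-18, Mul(4, q)) (Function('m')(q) = Add(Mul(4, q), -18) = Add(-18, Mul(4, q)))
Add(Mul(Add(5, Mul(-1, 118)), Function('m')(23)), Function('W')(3)) = Add(Mul(Add(5, Mul(-1, 118)), Add(-18, Mul(4, 23))), -5) = Add(Mul(Add(5, -118), Add(-18, 92)), -5) = Add(Mul(-113, 74), -5) = Add(-8362, -5) = -8367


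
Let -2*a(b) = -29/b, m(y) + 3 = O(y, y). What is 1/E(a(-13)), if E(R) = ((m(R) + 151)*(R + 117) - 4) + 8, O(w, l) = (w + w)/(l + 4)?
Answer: 975/16638673 ≈ 5.8598e-5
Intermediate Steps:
O(w, l) = 2*w/(4 + l) (O(w, l) = (2*w)/(4 + l) = 2*w/(4 + l))
m(y) = -3 + 2*y/(4 + y)
a(b) = 29/(2*b) (a(b) = -(-29)/(2*b) = 29/(2*b))
E(R) = 4 + (117 + R)*(151 + (-12 - R)/(4 + R)) (E(R) = (((-12 - R)/(4 + R) + 151)*(R + 117) - 4) + 8 = ((151 + (-12 - R)/(4 + R))*(117 + R) - 4) + 8 = ((117 + R)*(151 + (-12 - R)/(4 + R)) - 4) + 8 = (-4 + (117 + R)*(151 + (-12 - R)/(4 + R))) + 8 = 4 + (117 + R)*(151 + (-12 - R)/(4 + R)))
1/E(a(-13)) = 1/(2*(34640 + 75*((29/2)/(-13))² + 9073*((29/2)/(-13)))/(4 + (29/2)/(-13))) = 1/(2*(34640 + 75*((29/2)*(-1/13))² + 9073*((29/2)*(-1/13)))/(4 + (29/2)*(-1/13))) = 1/(2*(34640 + 75*(-29/26)² + 9073*(-29/26))/(4 - 29/26)) = 1/(2*(34640 + 75*(841/676) - 263117/26)/(75/26)) = 1/(2*(26/75)*(34640 + 63075/676 - 263117/26)) = 1/(2*(26/75)*(16638673/676)) = 1/(16638673/975) = 975/16638673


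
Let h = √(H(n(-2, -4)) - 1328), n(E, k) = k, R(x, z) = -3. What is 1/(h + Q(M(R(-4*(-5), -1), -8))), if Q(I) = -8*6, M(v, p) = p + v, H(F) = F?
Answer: -4/303 - I*√37/606 ≈ -0.013201 - 0.010038*I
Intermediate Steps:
h = 6*I*√37 (h = √(-4 - 1328) = √(-1332) = 6*I*√37 ≈ 36.497*I)
Q(I) = -48
1/(h + Q(M(R(-4*(-5), -1), -8))) = 1/(6*I*√37 - 48) = 1/(-48 + 6*I*√37)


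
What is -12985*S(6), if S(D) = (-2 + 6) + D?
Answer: -129850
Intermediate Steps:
S(D) = 4 + D
-12985*S(6) = -12985*(4 + 6) = -12985*10 = -2597*50 = -129850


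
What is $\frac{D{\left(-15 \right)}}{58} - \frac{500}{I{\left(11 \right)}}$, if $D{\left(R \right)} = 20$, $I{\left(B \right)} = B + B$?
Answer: $- \frac{7140}{319} \approx -22.382$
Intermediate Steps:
$I{\left(B \right)} = 2 B$
$\frac{D{\left(-15 \right)}}{58} - \frac{500}{I{\left(11 \right)}} = \frac{20}{58} - \frac{500}{2 \cdot 11} = 20 \cdot \frac{1}{58} - \frac{500}{22} = \frac{10}{29} - \frac{250}{11} = - \frac{7140}{319}$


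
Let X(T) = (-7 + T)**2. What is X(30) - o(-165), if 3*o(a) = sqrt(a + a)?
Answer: 529 - I*sqrt(330)/3 ≈ 529.0 - 6.0553*I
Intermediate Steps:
o(a) = sqrt(2)*sqrt(a)/3 (o(a) = sqrt(a + a)/3 = sqrt(2*a)/3 = (sqrt(2)*sqrt(a))/3 = sqrt(2)*sqrt(a)/3)
X(30) - o(-165) = (-7 + 30)**2 - sqrt(2)*sqrt(-165)/3 = 23**2 - sqrt(2)*I*sqrt(165)/3 = 529 - I*sqrt(330)/3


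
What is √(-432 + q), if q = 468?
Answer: 6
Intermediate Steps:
√(-432 + q) = √(-432 + 468) = √36 = 6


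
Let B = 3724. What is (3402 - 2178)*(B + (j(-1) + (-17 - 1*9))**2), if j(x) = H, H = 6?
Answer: 5047776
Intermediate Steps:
j(x) = 6
(3402 - 2178)*(B + (j(-1) + (-17 - 1*9))**2) = (3402 - 2178)*(3724 + (6 + (-17 - 1*9))**2) = 1224*(3724 + (6 + (-17 - 9))**2) = 1224*(3724 + (6 - 26)**2) = 1224*(3724 + (-20)**2) = 1224*(3724 + 400) = 1224*4124 = 5047776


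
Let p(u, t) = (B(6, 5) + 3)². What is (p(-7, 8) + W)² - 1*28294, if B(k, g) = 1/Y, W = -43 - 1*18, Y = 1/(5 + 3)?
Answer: -24694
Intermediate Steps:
Y = ⅛ (Y = 1/8 = ⅛ ≈ 0.12500)
W = -61 (W = -43 - 18 = -61)
B(k, g) = 8 (B(k, g) = 1/(⅛) = 8)
p(u, t) = 121 (p(u, t) = (8 + 3)² = 11² = 121)
(p(-7, 8) + W)² - 1*28294 = (121 - 61)² - 1*28294 = 60² - 28294 = 3600 - 28294 = -24694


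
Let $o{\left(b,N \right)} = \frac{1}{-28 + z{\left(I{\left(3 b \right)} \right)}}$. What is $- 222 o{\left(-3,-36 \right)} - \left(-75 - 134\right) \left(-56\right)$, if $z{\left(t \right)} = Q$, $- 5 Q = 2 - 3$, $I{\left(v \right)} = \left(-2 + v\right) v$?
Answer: $- \frac{1625746}{139} \approx -11696.0$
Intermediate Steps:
$I{\left(v \right)} = v \left(-2 + v\right)$
$Q = \frac{1}{5}$ ($Q = - \frac{2 - 3}{5} = \left(- \frac{1}{5}\right) \left(-1\right) = \frac{1}{5} \approx 0.2$)
$z{\left(t \right)} = \frac{1}{5}$
$o{\left(b,N \right)} = - \frac{5}{139}$ ($o{\left(b,N \right)} = \frac{1}{-28 + \frac{1}{5}} = \frac{1}{- \frac{139}{5}} = - \frac{5}{139}$)
$- 222 o{\left(-3,-36 \right)} - \left(-75 - 134\right) \left(-56\right) = \left(-222\right) \left(- \frac{5}{139}\right) - \left(-75 - 134\right) \left(-56\right) = \frac{1110}{139} - \left(-209\right) \left(-56\right) = \frac{1110}{139} - 11704 = - \frac{1625746}{139}$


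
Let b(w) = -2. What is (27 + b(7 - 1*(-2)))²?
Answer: 625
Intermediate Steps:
(27 + b(7 - 1*(-2)))² = (27 - 2)² = 25² = 625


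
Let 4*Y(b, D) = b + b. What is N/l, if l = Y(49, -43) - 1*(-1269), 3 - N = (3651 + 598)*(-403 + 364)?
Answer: 331428/2587 ≈ 128.11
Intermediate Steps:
Y(b, D) = b/2 (Y(b, D) = (b + b)/4 = (2*b)/4 = b/2)
N = 165714 (N = 3 - (3651 + 598)*(-403 + 364) = 3 - 4249*(-39) = 3 - 1*(-165711) = 3 + 165711 = 165714)
l = 2587/2 (l = (½)*49 - 1*(-1269) = 49/2 + 1269 = 2587/2 ≈ 1293.5)
N/l = 165714/(2587/2) = 165714*(2/2587) = 331428/2587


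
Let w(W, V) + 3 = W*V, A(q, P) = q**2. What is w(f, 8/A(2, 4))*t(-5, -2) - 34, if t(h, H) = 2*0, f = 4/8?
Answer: -34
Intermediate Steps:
f = 1/2 (f = 4*(1/8) = 1/2 ≈ 0.50000)
t(h, H) = 0
w(W, V) = -3 + V*W (w(W, V) = -3 + W*V = -3 + V*W)
w(f, 8/A(2, 4))*t(-5, -2) - 34 = (-3 + (8/(2**2))*(1/2))*0 - 34 = (-3 + (8/4)*(1/2))*0 - 34 = (-3 + (8*(1/4))*(1/2))*0 - 34 = (-3 + 2*(1/2))*0 - 34 = (-3 + 1)*0 - 34 = -2*0 - 34 = 0 - 34 = -34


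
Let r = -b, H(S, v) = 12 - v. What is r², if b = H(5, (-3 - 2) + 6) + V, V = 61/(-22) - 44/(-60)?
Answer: 8743849/108900 ≈ 80.292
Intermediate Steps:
V = -673/330 (V = 61*(-1/22) - 44*(-1/60) = -61/22 + 11/15 = -673/330 ≈ -2.0394)
b = 2957/330 (b = (12 - ((-3 - 2) + 6)) - 673/330 = (12 - (-5 + 6)) - 673/330 = (12 - 1*1) - 673/330 = (12 - 1) - 673/330 = 11 - 673/330 = 2957/330 ≈ 8.9606)
r = -2957/330 (r = -1*2957/330 = -2957/330 ≈ -8.9606)
r² = (-2957/330)² = 8743849/108900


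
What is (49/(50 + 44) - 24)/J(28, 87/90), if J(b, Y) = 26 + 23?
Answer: -2207/4606 ≈ -0.47916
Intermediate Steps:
J(b, Y) = 49
(49/(50 + 44) - 24)/J(28, 87/90) = (49/(50 + 44) - 24)/49 = (49/94 - 24)*(1/49) = -2207/94*1/49 = -2207/4606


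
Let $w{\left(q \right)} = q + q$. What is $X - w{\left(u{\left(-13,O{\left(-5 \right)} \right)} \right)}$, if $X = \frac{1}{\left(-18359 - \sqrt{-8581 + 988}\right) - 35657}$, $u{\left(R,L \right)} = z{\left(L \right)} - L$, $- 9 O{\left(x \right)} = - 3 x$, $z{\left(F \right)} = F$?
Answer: $\frac{i}{\sqrt{7593} - 54016 i} \approx -1.8513 \cdot 10^{-5} + 2.9865 \cdot 10^{-8} i$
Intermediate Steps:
$O{\left(x \right)} = \frac{x}{3}$ ($O{\left(x \right)} = - \frac{\left(-3\right) x}{9} = \frac{x}{3}$)
$u{\left(R,L \right)} = 0$ ($u{\left(R,L \right)} = L - L = 0$)
$w{\left(q \right)} = 2 q$
$X = \frac{1}{-54016 - i \sqrt{7593}}$ ($X = \frac{1}{\left(-18359 - \sqrt{-7593}\right) - 35657} = \frac{1}{\left(-18359 - i \sqrt{7593}\right) - 35657} = \frac{1}{-54016 - i \sqrt{7593}} \approx -1.8513 \cdot 10^{-5} + 2.986 \cdot 10^{-8} i$)
$X - w{\left(u{\left(-13,O{\left(-5 \right)} \right)} \right)} = \frac{i}{\sqrt{7593} - 54016 i} - 2 \cdot 0 = \frac{i}{\sqrt{7593} - 54016 i} - 0 = \frac{i}{\sqrt{7593} - 54016 i} + 0 = \frac{i}{\sqrt{7593} - 54016 i}$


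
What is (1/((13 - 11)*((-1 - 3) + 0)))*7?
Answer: -7/8 ≈ -0.87500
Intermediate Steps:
(1/((13 - 11)*((-1 - 3) + 0)))*7 = (1/(2*(-4 + 0)))*7 = ((½)/(-4))*7 = ((½)*(-¼))*7 = -⅛*7 = -7/8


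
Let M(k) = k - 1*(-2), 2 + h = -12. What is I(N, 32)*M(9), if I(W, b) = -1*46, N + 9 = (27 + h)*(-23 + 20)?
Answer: -506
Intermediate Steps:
h = -14 (h = -2 - 12 = -14)
N = -48 (N = -9 + (27 - 14)*(-23 + 20) = -9 + 13*(-3) = -9 - 39 = -48)
M(k) = 2 + k (M(k) = k + 2 = 2 + k)
I(W, b) = -46
I(N, 32)*M(9) = -46*(2 + 9) = -46*11 = -506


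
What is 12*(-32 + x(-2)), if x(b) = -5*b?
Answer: -264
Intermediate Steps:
12*(-32 + x(-2)) = 12*(-32 - 5*(-2)) = 12*(-32 + 10) = 12*(-22) = -264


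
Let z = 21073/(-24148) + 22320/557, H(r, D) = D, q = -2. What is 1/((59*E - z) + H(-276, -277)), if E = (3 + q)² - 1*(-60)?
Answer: 13450436/44155102693 ≈ 0.00030462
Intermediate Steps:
E = 61 (E = (3 - 2)² - 1*(-60) = 1² + 60 = 1 + 60 = 61)
z = 527245699/13450436 (z = 21073*(-1/24148) + 22320*(1/557) = -21073/24148 + 22320/557 = 527245699/13450436 ≈ 39.199)
1/((59*E - z) + H(-276, -277)) = 1/((59*61 - 1*527245699/13450436) - 277) = 1/((3599 - 527245699/13450436) - 277) = 1/(47880873465/13450436 - 277) = 1/(44155102693/13450436) = 13450436/44155102693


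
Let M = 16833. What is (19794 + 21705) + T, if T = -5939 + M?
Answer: 52393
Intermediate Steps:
T = 10894 (T = -5939 + 16833 = 10894)
(19794 + 21705) + T = (19794 + 21705) + 10894 = 41499 + 10894 = 52393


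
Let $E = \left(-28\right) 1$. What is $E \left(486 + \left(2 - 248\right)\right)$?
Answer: $-6720$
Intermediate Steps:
$E = -28$
$E \left(486 + \left(2 - 248\right)\right) = - 28 \left(486 + \left(2 - 248\right)\right) = - 28 \left(486 - 246\right) = \left(-28\right) 240 = -6720$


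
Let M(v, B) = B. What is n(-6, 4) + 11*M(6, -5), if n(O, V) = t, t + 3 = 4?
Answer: -54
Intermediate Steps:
t = 1 (t = -3 + 4 = 1)
n(O, V) = 1
n(-6, 4) + 11*M(6, -5) = 1 + 11*(-5) = 1 - 55 = -54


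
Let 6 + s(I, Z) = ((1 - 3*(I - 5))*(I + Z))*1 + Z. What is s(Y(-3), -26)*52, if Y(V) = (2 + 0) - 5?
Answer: -39364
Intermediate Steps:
Y(V) = -3 (Y(V) = 2 - 5 = -3)
s(I, Z) = -6 + Z + (16 - 3*I)*(I + Z) (s(I, Z) = -6 + (((1 - 3*(I - 5))*(I + Z))*1 + Z) = -6 + (((1 - 3*(-5 + I))*(I + Z))*1 + Z) = -6 + (((1 + (15 - 3*I))*(I + Z))*1 + Z) = -6 + (((16 - 3*I)*(I + Z))*1 + Z) = -6 + ((16 - 3*I)*(I + Z) + Z) = -6 + (Z + (16 - 3*I)*(I + Z)) = -6 + Z + (16 - 3*I)*(I + Z))
s(Y(-3), -26)*52 = (-6 - 3*(-3)² + 16*(-3) + 17*(-26) - 3*(-3)*(-26))*52 = (-6 - 3*9 - 48 - 442 - 234)*52 = (-6 - 27 - 48 - 442 - 234)*52 = -757*52 = -39364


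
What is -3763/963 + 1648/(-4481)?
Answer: -18449027/4315203 ≈ -4.2754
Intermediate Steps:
-3763/963 + 1648/(-4481) = -3763*1/963 + 1648*(-1/4481) = -3763/963 - 1648/4481 = -18449027/4315203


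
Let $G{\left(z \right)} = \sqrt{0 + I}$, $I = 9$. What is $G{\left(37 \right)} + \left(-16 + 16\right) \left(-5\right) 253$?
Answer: $3$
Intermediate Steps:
$G{\left(z \right)} = 3$ ($G{\left(z \right)} = \sqrt{0 + 9} = \sqrt{9} = 3$)
$G{\left(37 \right)} + \left(-16 + 16\right) \left(-5\right) 253 = 3 + \left(-16 + 16\right) \left(-5\right) 253 = 3 + 0 \left(-5\right) 253 = 3 + 0 \cdot 253 = 3 + 0 = 3$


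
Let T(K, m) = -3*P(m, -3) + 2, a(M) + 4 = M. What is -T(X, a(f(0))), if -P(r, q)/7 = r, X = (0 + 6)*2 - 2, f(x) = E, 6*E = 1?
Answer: 157/2 ≈ 78.500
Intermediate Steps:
E = ⅙ (E = (⅙)*1 = ⅙ ≈ 0.16667)
f(x) = ⅙
a(M) = -4 + M
X = 10 (X = 6*2 - 2 = 12 - 2 = 10)
P(r, q) = -7*r
T(K, m) = 2 + 21*m (T(K, m) = -(-21)*m + 2 = 21*m + 2 = 2 + 21*m)
-T(X, a(f(0))) = -(2 + 21*(-4 + ⅙)) = -(2 + 21*(-23/6)) = -(2 - 161/2) = -1*(-157/2) = 157/2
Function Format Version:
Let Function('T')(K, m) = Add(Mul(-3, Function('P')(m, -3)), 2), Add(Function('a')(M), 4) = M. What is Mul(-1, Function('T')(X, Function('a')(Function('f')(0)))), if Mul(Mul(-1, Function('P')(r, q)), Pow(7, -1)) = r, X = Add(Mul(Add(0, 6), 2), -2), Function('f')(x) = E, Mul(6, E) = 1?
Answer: Rational(157, 2) ≈ 78.500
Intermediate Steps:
E = Rational(1, 6) (E = Mul(Rational(1, 6), 1) = Rational(1, 6) ≈ 0.16667)
Function('f')(x) = Rational(1, 6)
Function('a')(M) = Add(-4, M)
X = 10 (X = Add(Mul(6, 2), -2) = Add(12, -2) = 10)
Function('P')(r, q) = Mul(-7, r)
Function('T')(K, m) = Add(2, Mul(21, m)) (Function('T')(K, m) = Add(Mul(-3, Mul(-7, m)), 2) = Add(Mul(21, m), 2) = Add(2, Mul(21, m)))
Mul(-1, Function('T')(X, Function('a')(Function('f')(0)))) = Mul(-1, Add(2, Mul(21, Add(-4, Rational(1, 6))))) = Mul(-1, Add(2, Mul(21, Rational(-23, 6)))) = Mul(-1, Add(2, Rational(-161, 2))) = Mul(-1, Rational(-157, 2)) = Rational(157, 2)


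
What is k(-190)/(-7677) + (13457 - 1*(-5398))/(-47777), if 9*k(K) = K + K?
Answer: -1284593255/3301056261 ≈ -0.38915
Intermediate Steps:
k(K) = 2*K/9 (k(K) = (K + K)/9 = (2*K)/9 = 2*K/9)
k(-190)/(-7677) + (13457 - 1*(-5398))/(-47777) = ((2/9)*(-190))/(-7677) + (13457 - 1*(-5398))/(-47777) = -380/9*(-1/7677) + (13457 + 5398)*(-1/47777) = 380/69093 + 18855*(-1/47777) = 380/69093 - 18855/47777 = -1284593255/3301056261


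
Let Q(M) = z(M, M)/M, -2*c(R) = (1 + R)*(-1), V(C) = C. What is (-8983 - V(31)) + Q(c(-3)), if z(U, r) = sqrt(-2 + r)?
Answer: -9014 - I*sqrt(3) ≈ -9014.0 - 1.732*I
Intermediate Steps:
c(R) = 1/2 + R/2 (c(R) = -(1 + R)*(-1)/2 = -(-1 - R)/2 = 1/2 + R/2)
Q(M) = sqrt(-2 + M)/M
(-8983 - V(31)) + Q(c(-3)) = (-8983 - 1*31) + sqrt(-2 + (1/2 + (1/2)*(-3)))/(1/2 + (1/2)*(-3)) = (-8983 - 31) + sqrt(-2 + (1/2 - 3/2))/(1/2 - 3/2) = -9014 + sqrt(-2 - 1)/(-1) = -9014 - sqrt(-3) = -9014 - I*sqrt(3)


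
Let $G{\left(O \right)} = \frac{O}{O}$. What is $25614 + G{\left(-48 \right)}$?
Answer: $25615$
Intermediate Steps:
$G{\left(O \right)} = 1$
$25614 + G{\left(-48 \right)} = 25614 + 1 = 25615$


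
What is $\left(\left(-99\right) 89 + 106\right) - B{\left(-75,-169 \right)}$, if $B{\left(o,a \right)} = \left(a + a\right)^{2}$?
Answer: $-122949$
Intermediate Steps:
$B{\left(o,a \right)} = 4 a^{2}$ ($B{\left(o,a \right)} = \left(2 a\right)^{2} = 4 a^{2}$)
$\left(\left(-99\right) 89 + 106\right) - B{\left(-75,-169 \right)} = \left(\left(-99\right) 89 + 106\right) - 4 \left(-169\right)^{2} = \left(-8811 + 106\right) - 4 \cdot 28561 = -8705 - 114244 = -122949$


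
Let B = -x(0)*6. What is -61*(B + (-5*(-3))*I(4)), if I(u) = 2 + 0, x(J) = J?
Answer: -1830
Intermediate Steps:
B = 0 (B = -1*0*6 = 0*6 = 0)
I(u) = 2
-61*(B + (-5*(-3))*I(4)) = -61*(0 - 5*(-3)*2) = -61*(0 + 15*2) = -61*(0 + 30) = -61*30 = -1830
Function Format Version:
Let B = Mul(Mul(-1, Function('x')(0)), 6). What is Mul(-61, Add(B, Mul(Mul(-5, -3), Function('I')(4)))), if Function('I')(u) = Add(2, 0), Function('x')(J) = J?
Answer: -1830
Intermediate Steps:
B = 0 (B = Mul(Mul(-1, 0), 6) = Mul(0, 6) = 0)
Function('I')(u) = 2
Mul(-61, Add(B, Mul(Mul(-5, -3), Function('I')(4)))) = Mul(-61, Add(0, Mul(Mul(-5, -3), 2))) = Mul(-61, Add(0, Mul(15, 2))) = Mul(-61, Add(0, 30)) = Mul(-61, 30) = -1830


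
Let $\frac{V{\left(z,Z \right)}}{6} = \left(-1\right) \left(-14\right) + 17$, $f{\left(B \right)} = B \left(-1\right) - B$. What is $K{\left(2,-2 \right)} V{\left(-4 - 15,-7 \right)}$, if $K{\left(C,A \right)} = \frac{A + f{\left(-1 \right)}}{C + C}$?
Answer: $0$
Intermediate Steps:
$f{\left(B \right)} = - 2 B$ ($f{\left(B \right)} = - B - B = - 2 B$)
$V{\left(z,Z \right)} = 186$ ($V{\left(z,Z \right)} = 6 \left(\left(-1\right) \left(-14\right) + 17\right) = 6 \left(14 + 17\right) = 6 \cdot 31 = 186$)
$K{\left(C,A \right)} = \frac{2 + A}{2 C}$ ($K{\left(C,A \right)} = \frac{A - -2}{C + C} = \frac{A + 2}{2 C} = \left(2 + A\right) \frac{1}{2 C} = \frac{2 + A}{2 C}$)
$K{\left(2,-2 \right)} V{\left(-4 - 15,-7 \right)} = \frac{2 - 2}{2 \cdot 2} \cdot 186 = \frac{1}{2} \cdot \frac{1}{2} \cdot 0 \cdot 186 = 0 \cdot 186 = 0$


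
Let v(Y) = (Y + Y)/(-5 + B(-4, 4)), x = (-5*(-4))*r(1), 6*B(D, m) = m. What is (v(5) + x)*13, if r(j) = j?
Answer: 230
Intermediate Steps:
B(D, m) = m/6
x = 20 (x = -5*(-4)*1 = 20*1 = 20)
v(Y) = -6*Y/13 (v(Y) = (Y + Y)/(-5 + (⅙)*4) = (2*Y)/(-5 + ⅔) = (2*Y)/(-13/3) = (2*Y)*(-3/13) = -6*Y/13)
(v(5) + x)*13 = (-6/13*5 + 20)*13 = (-30/13 + 20)*13 = (230/13)*13 = 230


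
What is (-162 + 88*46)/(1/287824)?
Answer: 1118484064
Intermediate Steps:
(-162 + 88*46)/(1/287824) = (-162 + 4048)/(1/287824) = 3886*287824 = 1118484064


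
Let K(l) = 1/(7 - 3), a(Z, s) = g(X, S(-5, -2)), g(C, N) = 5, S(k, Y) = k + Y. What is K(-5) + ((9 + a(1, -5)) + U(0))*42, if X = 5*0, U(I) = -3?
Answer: 1849/4 ≈ 462.25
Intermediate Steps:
S(k, Y) = Y + k
X = 0
a(Z, s) = 5
K(l) = ¼ (K(l) = 1/4 = ¼)
K(-5) + ((9 + a(1, -5)) + U(0))*42 = ¼ + ((9 + 5) - 3)*42 = ¼ + (14 - 3)*42 = ¼ + 11*42 = ¼ + 462 = 1849/4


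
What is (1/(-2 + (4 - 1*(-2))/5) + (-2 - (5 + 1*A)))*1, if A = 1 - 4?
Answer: -21/4 ≈ -5.2500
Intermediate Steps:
A = -3
(1/(-2 + (4 - 1*(-2))/5) + (-2 - (5 + 1*A)))*1 = (1/(-2 + (4 - 1*(-2))/5) + (-2 - (5 + 1*(-3))))*1 = (1/(-2 + (4 + 2)*(⅕)) + (-2 - (5 - 3)))*1 = (1/(-2 + 6*(⅕)) + (-2 - 1*2))*1 = (1/(-2 + 6/5) + (-2 - 2))*1 = (1/(-⅘) - 4)*1 = (-5/4 - 4)*1 = -21/4*1 = -21/4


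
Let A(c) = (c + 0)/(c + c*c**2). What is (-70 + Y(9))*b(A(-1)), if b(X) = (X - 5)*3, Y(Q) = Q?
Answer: 1647/2 ≈ 823.50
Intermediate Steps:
A(c) = c/(c + c**3)
b(X) = -15 + 3*X (b(X) = (-5 + X)*3 = -15 + 3*X)
(-70 + Y(9))*b(A(-1)) = (-70 + 9)*(-15 + 3/(1 + (-1)**2)) = -61*(-15 + 3/(1 + 1)) = -61*(-15 + 3/2) = -61*(-27/2) = 1647/2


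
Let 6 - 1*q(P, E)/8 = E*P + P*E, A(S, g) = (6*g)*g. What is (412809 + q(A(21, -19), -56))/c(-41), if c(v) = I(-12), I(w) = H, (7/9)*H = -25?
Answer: -5491717/75 ≈ -73223.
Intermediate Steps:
H = -225/7 (H = (9/7)*(-25) = -225/7 ≈ -32.143)
I(w) = -225/7
A(S, g) = 6*g**2
q(P, E) = 48 - 16*E*P (q(P, E) = 48 - 8*(E*P + P*E) = 48 - 8*(E*P + E*P) = 48 - 16*E*P)
c(v) = -225/7
(412809 + q(A(21, -19), -56))/c(-41) = (412809 + (48 - 16*(-56)*6*(-19)**2))/(-225/7) = (412809 + (48 - 16*(-56)*6*361))*(-7/225) = (412809 + (48 - 16*(-56)*2166))*(-7/225) = (412809 + (48 + 1940736))*(-7/225) = (412809 + 1940784)*(-7/225) = 2353593*(-7/225) = -5491717/75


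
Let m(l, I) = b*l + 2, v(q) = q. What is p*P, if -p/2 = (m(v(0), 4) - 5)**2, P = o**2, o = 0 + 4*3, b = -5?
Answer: -2592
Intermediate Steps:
m(l, I) = 2 - 5*l (m(l, I) = -5*l + 2 = 2 - 5*l)
o = 12 (o = 0 + 12 = 12)
P = 144 (P = 12**2 = 144)
p = -18 (p = -2*((2 - 5*0) - 5)**2 = -2*((2 + 0) - 5)**2 = -2*(2 - 5)**2 = -2*(-3)**2 = -2*9 = -18)
p*P = -18*144 = -2592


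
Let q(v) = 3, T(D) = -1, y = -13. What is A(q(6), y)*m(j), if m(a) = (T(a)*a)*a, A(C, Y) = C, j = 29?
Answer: -2523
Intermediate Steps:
m(a) = -a² (m(a) = (-a)*a = -a²)
A(q(6), y)*m(j) = 3*(-1*29²) = 3*(-1*841) = 3*(-841) = -2523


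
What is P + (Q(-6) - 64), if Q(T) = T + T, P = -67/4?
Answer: -371/4 ≈ -92.750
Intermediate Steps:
P = -67/4 (P = -67*¼ = -67/4 ≈ -16.750)
Q(T) = 2*T
P + (Q(-6) - 64) = -67/4 + (2*(-6) - 64) = -67/4 + (-12 - 64) = -67/4 - 76 = -371/4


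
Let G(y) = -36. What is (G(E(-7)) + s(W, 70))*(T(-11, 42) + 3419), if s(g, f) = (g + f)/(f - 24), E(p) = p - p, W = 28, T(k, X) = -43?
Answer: -2629904/23 ≈ -1.1434e+5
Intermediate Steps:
E(p) = 0
s(g, f) = (f + g)/(-24 + f)
(G(E(-7)) + s(W, 70))*(T(-11, 42) + 3419) = (-36 + (70 + 28)/(-24 + 70))*(-43 + 3419) = (-36 + 98/46)*3376 = (-36 + (1/46)*98)*3376 = (-36 + 49/23)*3376 = -779/23*3376 = -2629904/23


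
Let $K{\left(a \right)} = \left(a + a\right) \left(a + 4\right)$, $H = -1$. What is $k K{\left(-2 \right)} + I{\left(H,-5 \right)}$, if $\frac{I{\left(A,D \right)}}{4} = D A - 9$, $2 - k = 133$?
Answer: $1032$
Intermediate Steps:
$k = -131$ ($k = 2 - 133 = -131$)
$I{\left(A,D \right)} = -36 + 4 A D$ ($I{\left(A,D \right)} = 4 \left(D A - 9\right) = 4 \left(A D - 9\right) = 4 \left(-9 + A D\right) = -36 + 4 A D$)
$K{\left(a \right)} = 2 a \left(4 + a\right)$
$k K{\left(-2 \right)} + I{\left(H,-5 \right)} = - 131 \cdot 2 \left(-2\right) \left(4 - 2\right) - \left(36 + 4 \left(-5\right)\right) = - 131 \cdot 2 \left(-2\right) 2 + \left(-36 + 20\right) = \left(-131\right) \left(-8\right) - 16 = 1048 - 16 = 1032$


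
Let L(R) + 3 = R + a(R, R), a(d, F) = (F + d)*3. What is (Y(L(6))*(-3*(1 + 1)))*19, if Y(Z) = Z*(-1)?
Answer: 4446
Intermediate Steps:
a(d, F) = 3*F + 3*d
L(R) = -3 + 7*R (L(R) = -3 + (R + (3*R + 3*R)) = -3 + (R + 6*R) = -3 + 7*R)
Y(Z) = -Z
(Y(L(6))*(-3*(1 + 1)))*19 = ((-(-3 + 7*6))*(-3*(1 + 1)))*19 = ((-(-3 + 42))*(-3*2))*19 = (-1*39*(-6))*19 = -39*(-6)*19 = 234*19 = 4446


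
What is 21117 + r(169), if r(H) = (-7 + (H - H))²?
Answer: 21166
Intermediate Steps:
r(H) = 49 (r(H) = (-7 + 0)² = (-7)² = 49)
21117 + r(169) = 21117 + 49 = 21166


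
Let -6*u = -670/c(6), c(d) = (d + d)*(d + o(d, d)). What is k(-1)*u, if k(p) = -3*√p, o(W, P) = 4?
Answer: -67*I/24 ≈ -2.7917*I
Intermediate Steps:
c(d) = 2*d*(4 + d) (c(d) = (d + d)*(d + 4) = (2*d)*(4 + d) = 2*d*(4 + d))
u = 67/72 (u = -(-335)/(3*(2*6*(4 + 6))) = -(-335)/(3*(2*6*10)) = -(-335)/(3*120) = -⅙*(-67/12) = 67/72 ≈ 0.93056)
k(-1)*u = -3*I*(67/72) = -67*I/24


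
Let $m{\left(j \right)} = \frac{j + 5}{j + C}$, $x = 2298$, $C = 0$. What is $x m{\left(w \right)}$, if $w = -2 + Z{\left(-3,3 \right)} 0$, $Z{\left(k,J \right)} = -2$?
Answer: $-3447$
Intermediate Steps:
$w = -2$ ($w = -2 - 0 = -2 + 0 = -2$)
$m{\left(j \right)} = \frac{5 + j}{j}$ ($m{\left(j \right)} = \frac{j + 5}{j + 0} = \frac{5 + j}{j}$)
$x m{\left(w \right)} = 2298 \frac{5 - 2}{-2} = 2298 \left(\left(- \frac{1}{2}\right) 3\right) = 2298 \left(- \frac{3}{2}\right) = -3447$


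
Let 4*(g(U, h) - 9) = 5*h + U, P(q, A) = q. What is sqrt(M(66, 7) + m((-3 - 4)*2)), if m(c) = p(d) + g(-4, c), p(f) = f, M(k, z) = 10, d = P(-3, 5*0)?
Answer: I*sqrt(10)/2 ≈ 1.5811*I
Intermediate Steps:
d = -3
g(U, h) = 9 + U/4 + 5*h/4 (g(U, h) = 9 + (5*h + U)/4 = 9 + (U + 5*h)/4 = 9 + (U/4 + 5*h/4) = 9 + U/4 + 5*h/4)
m(c) = 5 + 5*c/4 (m(c) = -3 + (9 + (1/4)*(-4) + 5*c/4) = -3 + (9 - 1 + 5*c/4) = -3 + (8 + 5*c/4) = 5 + 5*c/4)
sqrt(M(66, 7) + m((-3 - 4)*2)) = sqrt(10 + (5 + 5*((-3 - 4)*2)/4)) = sqrt(10 + (5 + 5*(-7*2)/4)) = sqrt(10 + (5 + (5/4)*(-14))) = sqrt(10 + (5 - 35/2)) = sqrt(10 - 25/2) = sqrt(-5/2) = I*sqrt(10)/2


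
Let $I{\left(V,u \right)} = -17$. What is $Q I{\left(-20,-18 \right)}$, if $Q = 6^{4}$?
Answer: $-22032$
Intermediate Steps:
$Q = 1296$
$Q I{\left(-20,-18 \right)} = 1296 \left(-17\right) = -22032$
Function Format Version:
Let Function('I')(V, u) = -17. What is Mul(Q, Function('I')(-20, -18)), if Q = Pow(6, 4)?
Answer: -22032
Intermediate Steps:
Q = 1296
Mul(Q, Function('I')(-20, -18)) = Mul(1296, -17) = -22032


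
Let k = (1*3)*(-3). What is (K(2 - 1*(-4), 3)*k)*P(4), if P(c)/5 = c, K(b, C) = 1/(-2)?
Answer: 90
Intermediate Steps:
k = -9 (k = 3*(-3) = -9)
K(b, C) = -½
P(c) = 5*c
(K(2 - 1*(-4), 3)*k)*P(4) = (-½*(-9))*(5*4) = (9/2)*20 = 90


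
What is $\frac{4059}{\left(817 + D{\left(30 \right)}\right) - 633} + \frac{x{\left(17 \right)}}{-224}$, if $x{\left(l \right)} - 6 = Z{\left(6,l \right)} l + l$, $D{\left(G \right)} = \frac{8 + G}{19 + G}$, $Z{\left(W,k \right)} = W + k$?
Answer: $\frac{1133423}{56336} \approx 20.119$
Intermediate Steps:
$D{\left(G \right)} = \frac{8 + G}{19 + G}$
$x{\left(l \right)} = 6 + l + l \left(6 + l\right)$ ($x{\left(l \right)} = 6 + \left(\left(6 + l\right) l + l\right) = 6 + \left(l \left(6 + l\right) + l\right) = 6 + \left(l + l \left(6 + l\right)\right) = 6 + l + l \left(6 + l\right)$)
$\frac{4059}{\left(817 + D{\left(30 \right)}\right) - 633} + \frac{x{\left(17 \right)}}{-224} = \frac{4059}{\left(817 + \frac{8 + 30}{19 + 30}\right) - 633} + \frac{6 + 17 + 17 \left(6 + 17\right)}{-224} = \frac{4059}{\left(817 + \frac{1}{49} \cdot 38\right) - 633} + \left(6 + 17 + 17 \cdot 23\right) \left(- \frac{1}{224}\right) = \frac{4059}{\left(817 + \frac{1}{49} \cdot 38\right) - 633} + \left(6 + 17 + 391\right) \left(- \frac{1}{224}\right) = \frac{4059}{\left(817 + \frac{38}{49}\right) - 633} + 414 \left(- \frac{1}{224}\right) = \frac{4059}{\frac{40071}{49} - 633} - \frac{207}{112} = \frac{4059}{\frac{9054}{49}} - \frac{207}{112} = 4059 \cdot \frac{49}{9054} - \frac{207}{112} = \frac{22099}{1006} - \frac{207}{112} = \frac{1133423}{56336}$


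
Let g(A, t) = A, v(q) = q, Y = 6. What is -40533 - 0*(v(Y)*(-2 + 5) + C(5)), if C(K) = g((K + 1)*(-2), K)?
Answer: -40533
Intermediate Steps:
C(K) = -2 - 2*K (C(K) = (K + 1)*(-2) = (1 + K)*(-2) = -2 - 2*K)
-40533 - 0*(v(Y)*(-2 + 5) + C(5)) = -40533 - 0*(6*(-2 + 5) + (-2 - 2*5)) = -40533 - 0*(6*3 + (-2 - 10)) = -40533 - 0*(18 - 12) = -40533 - 0*6 = -40533 - 1*0 = -40533 + 0 = -40533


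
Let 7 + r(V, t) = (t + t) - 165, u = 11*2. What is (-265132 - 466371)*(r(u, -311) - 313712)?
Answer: 230062082518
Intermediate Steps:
u = 22
r(V, t) = -172 + 2*t (r(V, t) = -7 + ((t + t) - 165) = -7 + (2*t - 165) = -7 + (-165 + 2*t) = -172 + 2*t)
(-265132 - 466371)*(r(u, -311) - 313712) = (-265132 - 466371)*((-172 + 2*(-311)) - 313712) = -731503*((-172 - 622) - 313712) = -731503*(-794 - 313712) = -731503*(-314506) = 230062082518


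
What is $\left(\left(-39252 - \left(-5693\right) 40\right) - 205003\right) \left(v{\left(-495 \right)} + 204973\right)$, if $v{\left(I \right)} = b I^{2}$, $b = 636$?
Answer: $-2580135835055$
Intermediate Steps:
$v{\left(I \right)} = 636 I^{2}$
$\left(\left(-39252 - \left(-5693\right) 40\right) - 205003\right) \left(v{\left(-495 \right)} + 204973\right) = \left(\left(-39252 - \left(-5693\right) 40\right) - 205003\right) \left(636 \left(-495\right)^{2} + 204973\right) = \left(\left(-39252 - -227720\right) - 205003\right) \left(636 \cdot 245025 + 204973\right) = \left(\left(-39252 + 227720\right) - 205003\right) \left(155835900 + 204973\right) = \left(188468 - 205003\right) 156040873 = \left(-16535\right) 156040873 = -2580135835055$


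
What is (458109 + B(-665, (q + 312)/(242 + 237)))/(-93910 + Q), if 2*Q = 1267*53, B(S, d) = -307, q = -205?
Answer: -915604/120669 ≈ -7.5877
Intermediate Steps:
Q = 67151/2 (Q = (1267*53)/2 = (½)*67151 = 67151/2 ≈ 33576.)
(458109 + B(-665, (q + 312)/(242 + 237)))/(-93910 + Q) = (458109 - 307)/(-93910 + 67151/2) = 457802/(-120669/2) = 457802*(-2/120669) = -915604/120669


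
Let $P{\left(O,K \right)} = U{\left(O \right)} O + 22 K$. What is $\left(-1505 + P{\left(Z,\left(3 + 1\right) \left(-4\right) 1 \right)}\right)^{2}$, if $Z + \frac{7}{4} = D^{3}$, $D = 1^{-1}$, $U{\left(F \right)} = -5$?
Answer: $\frac{54952569}{16} \approx 3.4345 \cdot 10^{6}$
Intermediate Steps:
$D = 1$
$Z = - \frac{3}{4}$ ($Z = - \frac{7}{4} + 1^{3} = - \frac{7}{4} + 1 = - \frac{3}{4} \approx -0.75$)
$P{\left(O,K \right)} = - 5 O + 22 K$
$\left(-1505 + P{\left(Z,\left(3 + 1\right) \left(-4\right) 1 \right)}\right)^{2} = \left(-1505 + \left(\left(-5\right) \left(- \frac{3}{4}\right) + 22 \left(3 + 1\right) \left(-4\right) 1\right)\right)^{2} = \left(-1505 + \left(\frac{15}{4} + 22 \cdot 4 \left(-4\right) 1\right)\right)^{2} = \left(-1505 + \left(\frac{15}{4} + 22 \left(\left(-16\right) 1\right)\right)\right)^{2} = \left(-1505 + \left(\frac{15}{4} + 22 \left(-16\right)\right)\right)^{2} = \left(-1505 + \left(\frac{15}{4} - 352\right)\right)^{2} = \left(-1505 - \frac{1393}{4}\right)^{2} = \left(- \frac{7413}{4}\right)^{2} = \frac{54952569}{16}$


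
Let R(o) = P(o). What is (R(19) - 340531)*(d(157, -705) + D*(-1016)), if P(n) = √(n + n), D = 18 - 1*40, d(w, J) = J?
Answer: -7371474557 + 21647*√38 ≈ -7.3713e+9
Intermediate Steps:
D = -22 (D = 18 - 40 = -22)
P(n) = √2*√n (P(n) = √(2*n) = √2*√n)
R(o) = √2*√o
(R(19) - 340531)*(d(157, -705) + D*(-1016)) = (√2*√19 - 340531)*(-705 - 22*(-1016)) = (√38 - 340531)*(-705 + 22352) = (-340531 + √38)*21647 = -7371474557 + 21647*√38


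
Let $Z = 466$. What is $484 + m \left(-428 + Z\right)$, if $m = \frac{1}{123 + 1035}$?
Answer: $\frac{280255}{579} \approx 484.03$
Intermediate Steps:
$m = \frac{1}{1158} \approx 0.00086356$
$484 + m \left(-428 + Z\right) = 484 + \frac{-428 + 466}{1158} = 484 + \frac{1}{1158} \cdot 38 = 484 + \frac{19}{579} = \frac{280255}{579}$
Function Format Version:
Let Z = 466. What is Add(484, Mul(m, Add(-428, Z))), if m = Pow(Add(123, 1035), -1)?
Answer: Rational(280255, 579) ≈ 484.03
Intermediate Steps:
m = Rational(1, 1158) (m = Pow(1158, -1) = Rational(1, 1158) ≈ 0.00086356)
Add(484, Mul(m, Add(-428, Z))) = Add(484, Mul(Rational(1, 1158), Add(-428, 466))) = Add(484, Mul(Rational(1, 1158), 38)) = Add(484, Rational(19, 579)) = Rational(280255, 579)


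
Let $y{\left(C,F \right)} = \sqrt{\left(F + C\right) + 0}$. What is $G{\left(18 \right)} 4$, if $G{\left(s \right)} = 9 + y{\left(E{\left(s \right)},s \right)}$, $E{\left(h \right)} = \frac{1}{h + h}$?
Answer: $36 + \frac{2 \sqrt{649}}{3} \approx 52.984$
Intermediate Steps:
$E{\left(h \right)} = \frac{1}{2 h}$
$y{\left(C,F \right)} = \sqrt{C + F}$ ($y{\left(C,F \right)} = \sqrt{\left(C + F\right) + 0} = \sqrt{C + F}$)
$G{\left(s \right)} = 9 + \sqrt{s + \frac{1}{2 s}}$ ($G{\left(s \right)} = 9 + \sqrt{\frac{1}{2 s} + s} = 9 + \sqrt{s + \frac{1}{2 s}}$)
$G{\left(18 \right)} 4 = \left(9 + \frac{\sqrt{\frac{2}{18} + 4 \cdot 18}}{2}\right) 4 = \left(9 + \frac{\sqrt{2 \cdot \frac{1}{18} + 72}}{2}\right) 4 = \left(9 + \frac{\sqrt{\frac{1}{9} + 72}}{2}\right) 4 = \left(9 + \frac{\sqrt{\frac{649}{9}}}{2}\right) 4 = \left(9 + \frac{\frac{1}{3} \sqrt{649}}{2}\right) 4 = \left(9 + \frac{\sqrt{649}}{6}\right) 4 = 36 + \frac{2 \sqrt{649}}{3}$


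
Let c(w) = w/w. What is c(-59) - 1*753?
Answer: -752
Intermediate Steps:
c(w) = 1
c(-59) - 1*753 = 1 - 1*753 = 1 - 753 = -752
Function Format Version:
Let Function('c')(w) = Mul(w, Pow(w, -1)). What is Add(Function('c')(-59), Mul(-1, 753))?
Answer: -752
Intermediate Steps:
Function('c')(w) = 1
Add(Function('c')(-59), Mul(-1, 753)) = Add(1, Mul(-1, 753)) = Add(1, -753) = -752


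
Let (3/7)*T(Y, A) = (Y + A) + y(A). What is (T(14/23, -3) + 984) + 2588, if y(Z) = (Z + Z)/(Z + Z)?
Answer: 246244/69 ≈ 3568.8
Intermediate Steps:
y(Z) = 1 (y(Z) = (2*Z)/((2*Z)) = (2*Z)*(1/(2*Z)) = 1)
T(Y, A) = 7/3 + 7*A/3 + 7*Y/3 (T(Y, A) = 7*((Y + A) + 1)/3 = 7*((A + Y) + 1)/3 = 7*(1 + A + Y)/3 = 7/3 + 7*A/3 + 7*Y/3)
(T(14/23, -3) + 984) + 2588 = ((7/3 + (7/3)*(-3) + 7*(14/23)/3) + 984) + 2588 = ((7/3 - 7 + 7*(14*(1/23))/3) + 984) + 2588 = ((7/3 - 7 + (7/3)*(14/23)) + 984) + 2588 = ((7/3 - 7 + 98/69) + 984) + 2588 = (-224/69 + 984) + 2588 = 67672/69 + 2588 = 246244/69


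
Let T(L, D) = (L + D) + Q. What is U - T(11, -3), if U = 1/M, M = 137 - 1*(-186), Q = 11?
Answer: -6136/323 ≈ -18.997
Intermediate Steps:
M = 323 (M = 137 + 186 = 323)
T(L, D) = 11 + D + L (T(L, D) = (L + D) + 11 = (D + L) + 11 = 11 + D + L)
U = 1/323 ≈ 0.0030960
U - T(11, -3) = 1/323 - (11 - 3 + 11) = 1/323 - 1*19 = 1/323 - 19 = -6136/323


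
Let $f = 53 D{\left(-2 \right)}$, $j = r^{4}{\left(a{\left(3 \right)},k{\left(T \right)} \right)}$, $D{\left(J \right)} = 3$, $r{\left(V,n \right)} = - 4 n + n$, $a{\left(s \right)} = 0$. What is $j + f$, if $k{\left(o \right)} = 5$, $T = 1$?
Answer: $50784$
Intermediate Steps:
$r{\left(V,n \right)} = - 3 n$
$j = 50625$ ($j = \left(\left(-3\right) 5\right)^{4} = \left(-15\right)^{4} = 50625$)
$f = 159$ ($f = 53 \cdot 3 = 159$)
$j + f = 50625 + 159 = 50784$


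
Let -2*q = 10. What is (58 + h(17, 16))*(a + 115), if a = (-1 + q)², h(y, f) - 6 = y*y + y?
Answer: 55870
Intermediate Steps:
q = -5 (q = -½*10 = -5)
h(y, f) = 6 + y + y² (h(y, f) = 6 + (y*y + y) = 6 + (y² + y) = 6 + (y + y²) = 6 + y + y²)
a = 36 (a = (-1 - 5)² = (-6)² = 36)
(58 + h(17, 16))*(a + 115) = (58 + (6 + 17 + 17²))*(36 + 115) = (58 + (6 + 17 + 289))*151 = (58 + 312)*151 = 370*151 = 55870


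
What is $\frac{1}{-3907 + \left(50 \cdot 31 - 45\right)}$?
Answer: $- \frac{1}{2402} \approx -0.00041632$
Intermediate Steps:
$\frac{1}{-3907 + \left(50 \cdot 31 - 45\right)} = \frac{1}{-3907 + \left(1550 - 45\right)} = \frac{1}{-3907 + 1505} = \frac{1}{-2402} = - \frac{1}{2402}$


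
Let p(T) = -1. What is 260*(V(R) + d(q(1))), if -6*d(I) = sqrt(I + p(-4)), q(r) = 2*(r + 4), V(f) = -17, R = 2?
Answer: -4550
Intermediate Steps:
q(r) = 8 + 2*r (q(r) = 2*(4 + r) = 8 + 2*r)
d(I) = -sqrt(-1 + I)/6 (d(I) = -sqrt(I - 1)/6 = -sqrt(-1 + I)/6)
260*(V(R) + d(q(1))) = 260*(-17 - sqrt(-1 + (8 + 2*1))/6) = 260*(-17 - sqrt(-1 + (8 + 2))/6) = 260*(-17 - sqrt(-1 + 10)/6) = 260*(-17 - sqrt(9)/6) = 260*(-17 - 1/6*3) = 260*(-17 - 1/2) = 260*(-35/2) = -4550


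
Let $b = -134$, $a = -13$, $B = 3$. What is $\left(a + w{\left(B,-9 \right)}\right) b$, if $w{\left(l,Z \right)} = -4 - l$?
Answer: $2680$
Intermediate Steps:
$\left(a + w{\left(B,-9 \right)}\right) b = \left(-13 - 7\right) \left(-134\right) = \left(-20\right) \left(-134\right) = 2680$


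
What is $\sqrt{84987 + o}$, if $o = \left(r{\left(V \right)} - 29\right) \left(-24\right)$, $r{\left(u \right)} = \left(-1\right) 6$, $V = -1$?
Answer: $\sqrt{85827} \approx 292.96$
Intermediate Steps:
$r{\left(u \right)} = -6$
$o = 840$ ($o = \left(-6 - 29\right) \left(-24\right) = \left(-35\right) \left(-24\right) = 840$)
$\sqrt{84987 + o} = \sqrt{84987 + 840} = \sqrt{85827}$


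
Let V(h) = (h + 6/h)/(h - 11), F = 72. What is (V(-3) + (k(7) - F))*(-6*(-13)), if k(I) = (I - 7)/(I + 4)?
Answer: -39117/7 ≈ -5588.1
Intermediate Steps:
k(I) = (-7 + I)/(4 + I)
V(h) = (h + 6/h)/(-11 + h)
(V(-3) + (k(7) - F))*(-6*(-13)) = ((6 + (-3)²)/((-3)*(-11 - 3)) + ((-7 + 7)/(4 + 7) - 1*72))*(-6*(-13)) = (-⅓*(6 + 9)/(-14) + (0/11 - 72))*78 = (-⅓*(-1/14)*15 + ((1/11)*0 - 72))*78 = (5/14 + (0 - 72))*78 = (5/14 - 72)*78 = -1003/14*78 = -39117/7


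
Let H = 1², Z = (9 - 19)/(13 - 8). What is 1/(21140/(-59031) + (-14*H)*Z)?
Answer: 8433/233104 ≈ 0.036177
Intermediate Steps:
Z = -2 (Z = -10/5 = -10*⅕ = -2)
H = 1
1/(21140/(-59031) + (-14*H)*Z) = 1/(21140/(-59031) - 14*1*(-2)) = 1/(21140*(-1/59031) - 14*(-2)) = 1/(-3020/8433 + 28) = 1/(233104/8433) = 8433/233104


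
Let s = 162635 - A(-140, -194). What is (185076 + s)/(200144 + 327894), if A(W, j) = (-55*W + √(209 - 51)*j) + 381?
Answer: 169815/264019 + 97*√158/264019 ≈ 0.64781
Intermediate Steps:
A(W, j) = 381 - 55*W + j*√158 (A(W, j) = (-55*W + √158*j) + 381 = (-55*W + j*√158) + 381 = 381 - 55*W + j*√158)
s = 154554 + 194*√158 (s = 162635 - (381 - 55*(-140) - 194*√158) = 162635 - (381 + 7700 - 194*√158) = 162635 - (8081 - 194*√158) = 162635 + (-8081 + 194*√158) = 154554 + 194*√158 ≈ 1.5699e+5)
(185076 + s)/(200144 + 327894) = (185076 + (154554 + 194*√158))/(200144 + 327894) = (339630 + 194*√158)/528038 = (339630 + 194*√158)*(1/528038) = 169815/264019 + 97*√158/264019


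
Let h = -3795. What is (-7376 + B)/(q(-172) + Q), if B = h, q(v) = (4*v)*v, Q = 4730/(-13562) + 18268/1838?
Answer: -69614756369/737498830523 ≈ -0.094393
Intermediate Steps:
Q = 59764219/6231739 (Q = 4730*(-1/13562) + 18268*(1/1838) = -2365/6781 + 9134/919 = 59764219/6231739 ≈ 9.5903)
q(v) = 4*v²
B = -3795
(-7376 + B)/(q(-172) + Q) = (-7376 - 3795)/(4*(-172)² + 59764219/6231739) = -11171/(4*29584 + 59764219/6231739) = -11171/(118336 + 59764219/6231739) = -11171/737498830523/6231739 = -11171*6231739/737498830523 = -69614756369/737498830523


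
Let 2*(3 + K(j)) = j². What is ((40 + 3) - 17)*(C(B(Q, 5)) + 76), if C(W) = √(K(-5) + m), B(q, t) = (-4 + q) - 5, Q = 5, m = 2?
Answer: 1976 + 13*√46 ≈ 2064.2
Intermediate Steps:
K(j) = -3 + j²/2
B(q, t) = -9 + q
C(W) = √46/2 (C(W) = √((-3 + (½)*(-5)²) + 2) = √((-3 + (½)*25) + 2) = √((-3 + 25/2) + 2) = √(19/2 + 2) = √(23/2) = √46/2)
((40 + 3) - 17)*(C(B(Q, 5)) + 76) = ((40 + 3) - 17)*(√46/2 + 76) = (43 - 17)*(76 + √46/2) = 26*(76 + √46/2) = 1976 + 13*√46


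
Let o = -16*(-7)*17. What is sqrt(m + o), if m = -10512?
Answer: 4*I*sqrt(538) ≈ 92.779*I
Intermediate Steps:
o = 1904 (o = 112*17 = 1904)
sqrt(m + o) = sqrt(-10512 + 1904) = sqrt(-8608) = 4*I*sqrt(538)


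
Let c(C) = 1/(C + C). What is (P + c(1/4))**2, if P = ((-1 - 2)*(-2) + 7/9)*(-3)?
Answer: 3025/9 ≈ 336.11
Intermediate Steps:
c(C) = 1/(2*C)
P = -61/3 (P = (-3*(-2) + 7*(1/9))*(-3) = (6 + 7/9)*(-3) = (61/9)*(-3) = -61/3 ≈ -20.333)
(P + c(1/4))**2 = (-61/3 + 1/(2*(1/4)))**2 = (-61/3 + (1/2)*4)**2 = (-61/3 + 2)**2 = (-55/3)**2 = 3025/9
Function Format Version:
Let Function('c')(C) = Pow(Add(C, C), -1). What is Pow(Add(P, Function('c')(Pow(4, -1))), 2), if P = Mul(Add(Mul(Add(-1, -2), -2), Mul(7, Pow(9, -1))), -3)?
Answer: Rational(3025, 9) ≈ 336.11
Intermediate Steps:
Function('c')(C) = Mul(Rational(1, 2), Pow(C, -1)) (Function('c')(C) = Pow(Mul(2, C), -1) = Mul(Rational(1, 2), Pow(C, -1)))
P = Rational(-61, 3) (P = Mul(Add(Mul(-3, -2), Mul(7, Rational(1, 9))), -3) = Mul(Add(6, Rational(7, 9)), -3) = Mul(Rational(61, 9), -3) = Rational(-61, 3) ≈ -20.333)
Pow(Add(P, Function('c')(Pow(4, -1))), 2) = Pow(Add(Rational(-61, 3), Mul(Rational(1, 2), Pow(Pow(4, -1), -1))), 2) = Pow(Add(Rational(-61, 3), Mul(Rational(1, 2), Pow(Rational(1, 4), -1))), 2) = Pow(Add(Rational(-61, 3), Mul(Rational(1, 2), 4)), 2) = Pow(Add(Rational(-61, 3), 2), 2) = Pow(Rational(-55, 3), 2) = Rational(3025, 9)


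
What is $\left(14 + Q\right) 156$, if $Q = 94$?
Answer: $16848$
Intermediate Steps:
$\left(14 + Q\right) 156 = \left(14 + 94\right) 156 = 108 \cdot 156 = 16848$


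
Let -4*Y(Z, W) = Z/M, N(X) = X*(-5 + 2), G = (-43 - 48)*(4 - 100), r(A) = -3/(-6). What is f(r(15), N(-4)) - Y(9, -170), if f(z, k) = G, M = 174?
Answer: 2026755/232 ≈ 8736.0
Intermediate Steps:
r(A) = ½ (r(A) = -3*(-⅙) = ½)
G = 8736 (G = -91*(-96) = 8736)
N(X) = -3*X (N(X) = X*(-3) = -3*X)
f(z, k) = 8736
Y(Z, W) = -Z/696 (Y(Z, W) = -Z/(4*174) = -Z/696)
f(r(15), N(-4)) - Y(9, -170) = 8736 - (-1)*9/696 = 8736 - 1*(-3/232) = 8736 + 3/232 = 2026755/232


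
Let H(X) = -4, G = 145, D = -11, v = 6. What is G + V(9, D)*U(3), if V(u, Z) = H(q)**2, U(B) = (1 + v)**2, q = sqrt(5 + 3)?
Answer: 929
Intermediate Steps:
q = 2*sqrt(2) (q = sqrt(8) = 2*sqrt(2) ≈ 2.8284)
U(B) = 49 (U(B) = (1 + 6)**2 = 7**2 = 49)
V(u, Z) = 16 (V(u, Z) = (-4)**2 = 16)
G + V(9, D)*U(3) = 145 + 16*49 = 145 + 784 = 929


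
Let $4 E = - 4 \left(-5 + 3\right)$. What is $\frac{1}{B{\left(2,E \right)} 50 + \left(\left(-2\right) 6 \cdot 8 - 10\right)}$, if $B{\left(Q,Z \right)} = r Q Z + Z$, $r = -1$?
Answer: $- \frac{1}{206} \approx -0.0048544$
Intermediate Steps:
$E = 2$ ($E = \frac{\left(-4\right) \left(-5 + 3\right)}{4} = \frac{\left(-4\right) \left(-2\right)}{4} = \frac{1}{4} \cdot 8 = 2$)
$B{\left(Q,Z \right)} = Z - Q Z$ ($B{\left(Q,Z \right)} = - Q Z + Z = Z - Q Z$)
$\frac{1}{B{\left(2,E \right)} 50 + \left(\left(-2\right) 6 \cdot 8 - 10\right)} = \frac{1}{2 \left(1 - 2\right) 50 + \left(\left(-2\right) 6 \cdot 8 - 10\right)} = \frac{1}{2 \left(1 - 2\right) 50 - 106} = \frac{1}{2 \left(-1\right) 50 - 106} = \frac{1}{\left(-2\right) 50 - 106} = \frac{1}{-100 - 106} = \frac{1}{-206} = - \frac{1}{206}$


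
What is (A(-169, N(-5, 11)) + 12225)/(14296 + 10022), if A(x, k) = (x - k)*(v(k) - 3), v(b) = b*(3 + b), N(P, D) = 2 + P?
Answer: 4241/8106 ≈ 0.52319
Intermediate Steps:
A(x, k) = (-3 + k*(3 + k))*(x - k) (A(x, k) = (x - k)*(k*(3 + k) - 3) = (x - k)*(-3 + k*(3 + k)) = (-3 + k*(3 + k))*(x - k))
(A(-169, N(-5, 11)) + 12225)/(14296 + 10022) = ((-3*(-169) + 3*(2 - 5) - (2 - 5)²*(3 + (2 - 5)) + (2 - 5)*(-169)*(3 + (2 - 5))) + 12225)/(14296 + 10022) = ((507 + 3*(-3) - 1*(-3)²*(3 - 3) - 3*(-169)*(3 - 3)) + 12225)/24318 = ((507 - 9 - 1*9*0 - 3*(-169)*0) + 12225)*(1/24318) = ((507 - 9 + 0 + 0) + 12225)*(1/24318) = (498 + 12225)*(1/24318) = 12723*(1/24318) = 4241/8106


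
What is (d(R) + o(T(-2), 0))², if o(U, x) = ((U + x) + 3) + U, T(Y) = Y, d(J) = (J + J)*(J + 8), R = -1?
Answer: 225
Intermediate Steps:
d(J) = 2*J*(8 + J) (d(J) = (2*J)*(8 + J) = 2*J*(8 + J))
o(U, x) = 3 + x + 2*U (o(U, x) = (3 + U + x) + U = 3 + x + 2*U)
(d(R) + o(T(-2), 0))² = (2*(-1)*(8 - 1) + (3 + 0 + 2*(-2)))² = (2*(-1)*7 + (3 + 0 - 4))² = (-14 - 1)² = (-15)² = 225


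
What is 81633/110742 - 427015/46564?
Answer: -7247889353/859431748 ≈ -8.4333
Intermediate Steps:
81633/110742 - 427015/46564 = 81633*(1/110742) - 427015*1/46564 = 27211/36914 - 427015/46564 = -7247889353/859431748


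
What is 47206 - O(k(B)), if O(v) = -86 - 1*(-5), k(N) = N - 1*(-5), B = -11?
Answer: 47287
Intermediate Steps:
k(N) = 5 + N (k(N) = N + 5 = 5 + N)
O(v) = -81 (O(v) = -86 + 5 = -81)
47206 - O(k(B)) = 47206 - 1*(-81) = 47206 + 81 = 47287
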